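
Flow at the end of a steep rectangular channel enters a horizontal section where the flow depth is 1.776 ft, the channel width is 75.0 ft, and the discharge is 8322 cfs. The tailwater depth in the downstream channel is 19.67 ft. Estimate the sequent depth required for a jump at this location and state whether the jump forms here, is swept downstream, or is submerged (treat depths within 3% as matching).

q = Q/b = 8322/75.0 = 111.0 ft²/s; V₁ = q/y₁ = 62.48 ft/s. Fr₁ = V₁/√(g·y₁) = 8.262.
Sequent-depth ratio: y₂/y₁ = ½[√(1 + 8Fr₁²) − 1] = ½[√547.06 − 1] = 11.19.
y₂ = 11.19 × 1.776 = 19.88 ft.
Tailwater y_tw = 19.67 ft: y_tw ≈ y₂, so the jump forms here.

y₂ = 19.88 ft; the jump forms here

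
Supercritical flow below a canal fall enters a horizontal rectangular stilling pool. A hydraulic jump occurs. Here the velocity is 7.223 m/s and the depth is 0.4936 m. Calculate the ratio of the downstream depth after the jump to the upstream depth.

y₂/y₁ = 4.169

Fr₁ = V₁/√(g·y₁) = 7.223/√(9.81×0.4936) = 3.282.
By Bélanger, y₂/y₁ = ½[√(1 + 8Fr₁²) − 1] = ½[√87.195 − 1] = 4.169.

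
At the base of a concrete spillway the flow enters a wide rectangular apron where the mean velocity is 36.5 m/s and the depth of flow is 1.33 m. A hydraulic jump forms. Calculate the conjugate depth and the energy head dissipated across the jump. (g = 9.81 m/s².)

Fr₁ = V₁/√(g·y₁) = 36.5/√(9.81×1.33) = 10.1.
Sequent-depth ratio: y₂/y₁ = ½[√(1 + 8Fr₁²) − 1] = ½[√817.9 − 1] = 13.8.
y₂ = 13.8 × 1.33 = 18.4 m.
q = V₁·y₁ = 36.5 × 1.33 = 48.5 m²/s. V₂ = q/y₂ = 48.5/18.4 = 2.65 m/s. E₁ = y₁ + V₁²/2g = 69.2 m; E₂ = y₂ + V₂²/2g = 18.7 m. ΔE = E₁ − E₂ = 50.5 m.

y₂ = 18.4 m; ΔE = 50.5 m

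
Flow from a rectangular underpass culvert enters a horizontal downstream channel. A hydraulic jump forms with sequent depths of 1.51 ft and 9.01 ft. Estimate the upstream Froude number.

Fr₁ = 4.56

For a rectangular channel the momentum equation gives q² = ½·g·y₁·y₂·(y₁ + y₂) = ½×32.2×1.51×9.01×10.5 = 2304.
q = √2304 = 48.0 ft²/s.
V₁ = q/y₁ = 31.8 ft/s; Fr₁ = V₁/√(g·y₁) = 4.56.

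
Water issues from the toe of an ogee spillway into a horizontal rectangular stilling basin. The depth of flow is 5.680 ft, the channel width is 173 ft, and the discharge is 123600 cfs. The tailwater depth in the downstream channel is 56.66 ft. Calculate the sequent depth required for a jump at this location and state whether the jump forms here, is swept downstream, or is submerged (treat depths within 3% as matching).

y₂ = 71.93 ft; the jump is swept downstream

q = Q/b = 123600/173 = 714.5 ft²/s; V₁ = q/y₁ = 125.8 ft/s. Fr₁ = V₁/√(g·y₁) = 9.301.
By Bélanger, y₂/y₁ = ½[√(1 + 8Fr₁²) − 1] = ½[√693.04 − 1] = 12.66.
y₂ = 12.66 × 5.680 = 71.93 ft.
Tailwater y_tw = 56.66 ft: y_tw < y₂, so the jump is swept downstream.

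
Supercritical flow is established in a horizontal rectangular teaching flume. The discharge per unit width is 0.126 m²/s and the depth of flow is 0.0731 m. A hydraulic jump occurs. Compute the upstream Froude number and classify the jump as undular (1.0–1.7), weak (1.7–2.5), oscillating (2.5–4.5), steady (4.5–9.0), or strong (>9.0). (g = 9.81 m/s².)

V₁ = q/y₁ = 0.126/0.0731 = 1.72 m/s. Fr₁ = V₁/√(g·y₁) = 1.72/√(9.81×0.0731) = 2.04.
Fr₁ = 2.04 lies in the weak range.

Fr₁ = 2.04; weak jump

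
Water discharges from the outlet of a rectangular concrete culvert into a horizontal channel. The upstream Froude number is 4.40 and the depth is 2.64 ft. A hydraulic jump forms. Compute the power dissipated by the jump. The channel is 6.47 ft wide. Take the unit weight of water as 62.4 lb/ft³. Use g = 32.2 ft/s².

P = 964 hp

Fr₁ = 4.40 (given).
Conjugate-depth relation: y₂/y₁ = ½[√(1 + 8Fr₁²) − 1] = ½[√155.9 − 1] = 5.74.
y₂ = 5.74 × 2.64 = 15.2 ft.
Head loss: ΔE = (y₂ − y₁)³/(4y₁y₂) = (15.2 − 2.64)³/(4×2.64×15.2) = 1963/160 = 12.3 ft.
V₁ = Fr₁·√(g·y₁) = 4.40×√(32.2×2.64) = 40.6 ft/s; q = V₁·y₁ = 107 ft²/s. Q = q·b = 107 × 6.47 = 693 cfs. P = γ·Q·ΔE/550 = 62.4 × 693 × 12.3 / 550 = 964 hp.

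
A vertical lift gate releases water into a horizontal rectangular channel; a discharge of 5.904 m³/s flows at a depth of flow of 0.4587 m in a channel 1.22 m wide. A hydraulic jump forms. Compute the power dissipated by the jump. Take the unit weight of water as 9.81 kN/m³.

P = 173.4 kW

q = Q/b = 5.904/1.22 = 4.839 m²/s; V₁ = q/y₁ = 10.55 m/s. Fr₁ = V₁/√(g·y₁) = 4.973.
Bélanger equation: y₂/y₁ = ½[√(1 + 8Fr₁²) − 1] = ½[√198.88 − 1] = 6.551.
y₂ = 6.551 × 0.4587 = 3.005 m.
V₂ = q/y₂ = 4.839/3.005 = 1.610 m/s. E₁ = y₁ + V₁²/2g = 6.132 m; E₂ = y₂ + V₂²/2g = 3.137 m. ΔE = E₁ − E₂ = 2.994 m.
P = γ·Q·ΔE = 9.81 × 5.904 × 2.994 = 173.4 kW.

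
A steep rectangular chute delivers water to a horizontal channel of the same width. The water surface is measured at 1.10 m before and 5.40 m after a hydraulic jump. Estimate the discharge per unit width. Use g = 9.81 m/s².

q = 13.8 m²/s

For a rectangular channel the momentum equation gives q² = ½·g·y₁·y₂·(y₁ + y₂) = ½×9.81×1.10×5.40×6.50 = 189.
q = √189 = 13.8 m²/s.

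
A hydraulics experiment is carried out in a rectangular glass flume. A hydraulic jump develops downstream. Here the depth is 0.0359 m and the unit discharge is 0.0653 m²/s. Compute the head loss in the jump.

V₁ = q/y₁ = 0.0653/0.0359 = 1.82 m/s. Fr₁ = V₁/√(g·y₁) = 1.82/√(9.81×0.0359) = 3.07.
Sequent-depth ratio: y₂/y₁ = ½[√(1 + 8Fr₁²) − 1] = ½[√76.16 − 1] = 3.86.
y₂ = 3.86 × 0.0359 = 0.139 m.
V₂ = q/y₂ = 0.0653/0.139 = 0.471 m/s. E₁ = y₁ + V₁²/2g = 0.205 m; E₂ = y₂ + V₂²/2g = 0.150 m. ΔE = E₁ − E₂ = 0.0545 m.

ΔE = 0.0545 m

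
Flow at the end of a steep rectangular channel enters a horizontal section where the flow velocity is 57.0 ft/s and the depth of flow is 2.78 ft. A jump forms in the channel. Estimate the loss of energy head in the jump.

Fr₁ = V₁/√(g·y₁) = 57.0/√(32.2×2.78) = 6.02.
Sequent-depth ratio: y₂/y₁ = ½[√(1 + 8Fr₁²) − 1] = ½[√291.4 − 1] = 8.03.
y₂ = 8.03 × 2.78 = 22.3 ft.
Head loss: ΔE = (y₂ − y₁)³/(4y₁y₂) = (22.3 − 2.78)³/(4×2.78×22.3) = 7479/248 = 30.1 ft.

ΔE = 30.1 ft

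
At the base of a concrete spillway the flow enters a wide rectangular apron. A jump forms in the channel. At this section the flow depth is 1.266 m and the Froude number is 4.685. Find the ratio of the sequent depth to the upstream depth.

Fr₁ = 4.685 (given).
Conjugate-depth relation: y₂/y₁ = ½[√(1 + 8Fr₁²) − 1] = ½[√176.59 − 1] = 6.144.

y₂/y₁ = 6.144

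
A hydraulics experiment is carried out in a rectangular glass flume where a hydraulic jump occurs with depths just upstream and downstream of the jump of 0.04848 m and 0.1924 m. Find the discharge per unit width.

q = 0.1050 m²/s

For a rectangular channel the momentum equation gives q² = ½·g·y₁·y₂·(y₁ + y₂) = ½×9.81×0.04848×0.1924×0.2409 = 0.01102.
q = √0.01102 = 0.1050 m²/s.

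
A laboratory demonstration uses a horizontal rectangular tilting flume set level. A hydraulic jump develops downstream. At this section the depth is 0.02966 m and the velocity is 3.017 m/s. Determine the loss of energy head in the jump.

ΔE = 0.2649 m

Fr₁ = V₁/√(g·y₁) = 3.017/√(9.81×0.02966) = 5.593.
From the momentum equation for a rectangular channel, y₂/y₁ = ½[√(1 + 8Fr₁²) − 1] = ½[√251.27 − 1] = 7.426.
y₂ = 7.426 × 0.02966 = 0.2202 m.
Head loss: ΔE = (y₂ − y₁)³/(4y₁y₂) = (0.2202 − 0.02966)³/(4×0.02966×0.2202) = 0.006923/0.02613 = 0.2649 m.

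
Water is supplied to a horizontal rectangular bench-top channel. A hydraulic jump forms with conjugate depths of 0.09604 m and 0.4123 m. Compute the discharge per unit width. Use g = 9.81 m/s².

For a rectangular channel the momentum equation gives q² = ½·g·y₁·y₂·(y₁ + y₂) = ½×9.81×0.09604×0.4123×0.5083 = 0.09873.
q = √0.09873 = 0.3142 m²/s.

q = 0.3142 m²/s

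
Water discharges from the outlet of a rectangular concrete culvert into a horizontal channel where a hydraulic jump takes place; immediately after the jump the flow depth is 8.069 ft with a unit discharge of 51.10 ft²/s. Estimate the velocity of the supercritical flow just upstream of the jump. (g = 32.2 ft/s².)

V₁ = 25.59 ft/s

V₂ = q/y₂ = 51.10/8.069 = 6.333 ft/s; Fr₂ = V₂/√(g·y₂) = 0.3929.
Since the conjugate-depth ratio holds either way, y₁/y₂ = ½[√(1 + 8Fr₂²) − 1] = ½[√2.2349 − 1] = 0.2475.
y₁ = 0.2475 × 8.069 = 1.997 ft.
V₁ = q/y₁ = 51.10/1.997 = 25.59 ft/s.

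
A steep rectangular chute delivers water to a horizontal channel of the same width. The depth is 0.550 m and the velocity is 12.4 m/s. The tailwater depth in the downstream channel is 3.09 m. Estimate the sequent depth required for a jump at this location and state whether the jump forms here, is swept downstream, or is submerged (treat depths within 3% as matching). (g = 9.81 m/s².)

Fr₁ = V₁/√(g·y₁) = 12.4/√(9.81×0.550) = 5.34.
Sequent-depth ratio: y₂/y₁ = ½[√(1 + 8Fr₁²) − 1] = ½[√229.0 − 1] = 7.07.
y₂ = 7.07 × 0.550 = 3.89 m.
Tailwater y_tw = 3.09 m: y_tw < y₂, so the jump is swept downstream.

y₂ = 3.89 m; the jump is swept downstream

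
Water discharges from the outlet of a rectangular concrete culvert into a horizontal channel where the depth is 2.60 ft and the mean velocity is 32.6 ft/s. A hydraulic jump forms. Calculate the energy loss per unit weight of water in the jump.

ΔE = 6.45 ft

Fr₁ = V₁/√(g·y₁) = 32.6/√(32.2×2.60) = 3.56.
By Bélanger, y₂/y₁ = ½[√(1 + 8Fr₁²) − 1] = ½[√102.6 − 1] = 4.56.
y₂ = 4.56 × 2.60 = 11.9 ft.
q = V₁·y₁ = 32.6 × 2.60 = 84.8 ft²/s. V₂ = q/y₂ = 84.8/11.9 = 7.14 ft/s. E₁ = y₁ + V₁²/2g = 19.1 ft; E₂ = y₂ + V₂²/2g = 12.7 ft. ΔE = E₁ − E₂ = 6.45 ft.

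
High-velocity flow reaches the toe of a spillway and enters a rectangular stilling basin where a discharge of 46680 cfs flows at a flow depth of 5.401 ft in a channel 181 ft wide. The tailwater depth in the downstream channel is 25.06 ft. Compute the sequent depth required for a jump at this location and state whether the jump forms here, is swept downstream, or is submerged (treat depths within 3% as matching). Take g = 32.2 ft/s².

q = Q/b = 46680/181 = 257.9 ft²/s; V₁ = q/y₁ = 47.75 ft/s. Fr₁ = V₁/√(g·y₁) = 3.621.
By Bélanger, y₂/y₁ = ½[√(1 + 8Fr₁²) − 1] = ½[√105.89 − 1] = 4.645.
y₂ = 4.645 × 5.401 = 25.09 ft.
Tailwater y_tw = 25.06 ft: y_tw ≈ y₂, so the jump forms here.

y₂ = 25.09 ft; the jump forms here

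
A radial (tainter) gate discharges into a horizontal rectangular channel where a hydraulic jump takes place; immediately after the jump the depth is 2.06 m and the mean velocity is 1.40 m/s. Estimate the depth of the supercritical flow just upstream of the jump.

y₁ = 0.343 m

Fr₂ = V₂/√(g·y₂) = 1.40/√(9.81×2.06) = 0.311.
Applying the sequent-depth relation in reverse, y₁/y₂ = ½[√(1 + 8Fr₂²) − 1] = ½[√1.776 − 1] = 0.166.
y₁ = 0.166 × 2.06 = 0.343 m.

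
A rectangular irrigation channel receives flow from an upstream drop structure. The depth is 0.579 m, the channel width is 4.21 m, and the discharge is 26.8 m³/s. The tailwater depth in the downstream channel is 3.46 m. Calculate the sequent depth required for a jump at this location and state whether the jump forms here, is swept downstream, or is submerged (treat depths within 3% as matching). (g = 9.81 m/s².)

y₂ = 3.50 m; the jump forms here

q = Q/b = 26.8/4.21 = 6.37 m²/s; V₁ = q/y₁ = 11.0 m/s. Fr₁ = V₁/√(g·y₁) = 4.61.
Sequent-depth ratio: y₂/y₁ = ½[√(1 + 8Fr₁²) − 1] = ½[√171.3 − 1] = 6.04.
y₂ = 6.04 × 0.579 = 3.50 m.
Tailwater y_tw = 3.46 m: y_tw ≈ y₂, so the jump forms here.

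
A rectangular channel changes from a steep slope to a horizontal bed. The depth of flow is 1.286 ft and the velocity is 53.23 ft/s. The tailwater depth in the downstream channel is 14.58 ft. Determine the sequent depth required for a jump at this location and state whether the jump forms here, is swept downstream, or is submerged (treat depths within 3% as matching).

Fr₁ = V₁/√(g·y₁) = 53.23/√(32.2×1.286) = 8.272.
Sequent-depth ratio: y₂/y₁ = ½[√(1 + 8Fr₁²) − 1] = ½[√548.40 − 1] = 11.21.
y₂ = 11.21 × 1.286 = 14.41 ft.
Tailwater y_tw = 14.58 ft: y_tw ≈ y₂, so the jump forms here.

y₂ = 14.41 ft; the jump forms here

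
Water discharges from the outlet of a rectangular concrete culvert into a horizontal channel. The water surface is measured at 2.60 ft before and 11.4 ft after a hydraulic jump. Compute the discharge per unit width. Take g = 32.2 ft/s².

For a rectangular channel the momentum equation gives q² = ½·g·y₁·y₂·(y₁ + y₂) = ½×32.2×2.60×11.4×14.0 = 6681.
q = √6681 = 81.7 ft²/s.

q = 81.7 ft²/s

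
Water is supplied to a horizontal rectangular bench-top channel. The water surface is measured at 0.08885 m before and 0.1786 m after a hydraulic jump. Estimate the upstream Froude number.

Fr₁ = 1.739

For a rectangular channel the momentum equation gives q² = ½·g·y₁·y₂·(y₁ + y₂) = ½×9.81×0.08885×0.1786×0.2675 = 0.02082.
q = √0.02082 = 0.1443 m²/s.
V₁ = q/y₁ = 1.624 m/s; Fr₁ = V₁/√(g·y₁) = 1.739.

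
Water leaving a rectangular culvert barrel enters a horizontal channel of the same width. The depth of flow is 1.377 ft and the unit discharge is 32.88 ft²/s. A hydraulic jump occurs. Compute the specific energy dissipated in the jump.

V₁ = q/y₁ = 32.88/1.377 = 23.88 ft/s. Fr₁ = V₁/√(g·y₁) = 23.88/√(32.2×1.377) = 3.586.
By Bélanger, y₂/y₁ = ½[√(1 + 8Fr₁²) − 1] = ½[√103.87 − 1] = 4.596.
y₂ = 4.596 × 1.377 = 6.329 ft.
V₂ = q/y₂ = 32.88/6.329 = 5.196 ft/s. E₁ = y₁ + V₁²/2g = 10.23 ft; E₂ = y₂ + V₂²/2g = 6.748 ft. ΔE = E₁ − E₂ = 3.483 ft.

ΔE = 3.483 ft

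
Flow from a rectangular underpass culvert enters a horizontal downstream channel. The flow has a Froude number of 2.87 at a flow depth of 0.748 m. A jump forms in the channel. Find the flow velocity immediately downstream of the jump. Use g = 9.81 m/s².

Fr₁ = 2.87 (given).
Bélanger equation: y₂/y₁ = ½[√(1 + 8Fr₁²) − 1] = ½[√66.90 − 1] = 3.59.
y₂ = 3.59 × 0.748 = 2.68 m.
V₁ = Fr₁·√(g·y₁) = 2.87×√(9.81×0.748) = 7.77 m/s; q = V₁·y₁ = 5.82 m²/s.
V₂ = q/y₂ = 5.82/2.68 = 2.17 m/s.

V₂ = 2.17 m/s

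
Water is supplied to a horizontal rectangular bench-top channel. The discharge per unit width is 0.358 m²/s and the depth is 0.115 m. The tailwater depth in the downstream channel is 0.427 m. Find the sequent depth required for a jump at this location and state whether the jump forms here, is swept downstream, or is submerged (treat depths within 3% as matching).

y₂ = 0.423 m; the jump forms here

V₁ = q/y₁ = 0.358/0.115 = 3.11 m/s. Fr₁ = V₁/√(g·y₁) = 3.11/√(9.81×0.115) = 2.93.
By Bélanger, y₂/y₁ = ½[√(1 + 8Fr₁²) − 1] = ½[√69.72 − 1] = 3.67.
y₂ = 3.67 × 0.115 = 0.423 m.
Tailwater y_tw = 0.427 m: y_tw ≈ y₂, so the jump forms here.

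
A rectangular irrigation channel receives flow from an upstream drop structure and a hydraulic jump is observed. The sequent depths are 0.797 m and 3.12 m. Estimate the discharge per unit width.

q = 6.91 m²/s

For a rectangular channel the momentum equation gives q² = ½·g·y₁·y₂·(y₁ + y₂) = ½×9.81×0.797×3.12×3.92 = 47.8.
q = √47.8 = 6.91 m²/s.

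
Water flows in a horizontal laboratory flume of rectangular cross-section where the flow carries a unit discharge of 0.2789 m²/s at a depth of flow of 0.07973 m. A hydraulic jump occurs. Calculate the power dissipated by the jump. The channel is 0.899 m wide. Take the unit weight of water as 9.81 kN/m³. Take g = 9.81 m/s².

V₁ = q/y₁ = 0.2789/0.07973 = 3.498 m/s. Fr₁ = V₁/√(g·y₁) = 3.498/√(9.81×0.07973) = 3.955.
By Bélanger, y₂/y₁ = ½[√(1 + 8Fr₁²) − 1] = ½[√126.16 − 1] = 5.116.
y₂ = 5.116 × 0.07973 = 0.4079 m.
Head loss: ΔE = (y₂ − y₁)³/(4y₁y₂) = (0.4079 − 0.07973)³/(4×0.07973×0.4079) = 0.03534/0.1301 = 0.2717 m.
Q = q·b = 0.2789 × 0.899 = 0.2507 m³/s. P = γ·Q·ΔE = 9.81 × 0.2507 × 0.2717 = 0.6682 kW.

P = 0.6682 kW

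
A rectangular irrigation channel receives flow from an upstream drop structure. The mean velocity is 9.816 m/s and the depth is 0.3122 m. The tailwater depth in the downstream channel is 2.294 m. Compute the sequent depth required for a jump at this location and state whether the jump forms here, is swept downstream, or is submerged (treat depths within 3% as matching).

y₂ = 2.325 m; the jump forms here

Fr₁ = V₁/√(g·y₁) = 9.816/√(9.81×0.3122) = 5.609.
Sequent-depth ratio: y₂/y₁ = ½[√(1 + 8Fr₁²) − 1] = ½[√252.68 − 1] = 7.448.
y₂ = 7.448 × 0.3122 = 2.325 m.
Tailwater y_tw = 2.294 m: y_tw ≈ y₂, so the jump forms here.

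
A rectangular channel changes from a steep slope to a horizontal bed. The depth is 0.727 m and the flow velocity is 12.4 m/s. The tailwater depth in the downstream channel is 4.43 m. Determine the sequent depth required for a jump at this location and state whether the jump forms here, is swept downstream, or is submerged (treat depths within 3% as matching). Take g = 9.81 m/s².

y₂ = 4.42 m; the jump forms here

Fr₁ = V₁/√(g·y₁) = 12.4/√(9.81×0.727) = 4.64.
From the momentum equation for a rectangular channel, y₂/y₁ = ½[√(1 + 8Fr₁²) − 1] = ½[√173.5 − 1] = 6.09.
y₂ = 6.09 × 0.727 = 4.42 m.
Tailwater y_tw = 4.43 m: y_tw ≈ y₂, so the jump forms here.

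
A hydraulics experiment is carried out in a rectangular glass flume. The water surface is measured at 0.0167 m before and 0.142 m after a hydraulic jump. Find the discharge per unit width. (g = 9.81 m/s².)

For a rectangular channel the momentum equation gives q² = ½·g·y₁·y₂·(y₁ + y₂) = ½×9.81×0.0167×0.142×0.159 = 0.00185.
q = √0.00185 = 0.0430 m²/s.

q = 0.0430 m²/s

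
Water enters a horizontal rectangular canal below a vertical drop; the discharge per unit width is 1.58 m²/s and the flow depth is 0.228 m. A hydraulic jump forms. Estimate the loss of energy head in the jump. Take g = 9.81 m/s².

V₁ = q/y₁ = 1.58/0.228 = 6.93 m/s. Fr₁ = V₁/√(g·y₁) = 6.93/√(9.81×0.228) = 4.63.
Sequent-depth ratio: y₂/y₁ = ½[√(1 + 8Fr₁²) − 1] = ½[√172.8 − 1] = 6.07.
y₂ = 6.07 × 0.228 = 1.38 m.
V₂ = q/y₂ = 1.58/1.38 = 1.14 m/s. E₁ = y₁ + V₁²/2g = 2.68 m; E₂ = y₂ + V₂²/2g = 1.45 m. ΔE = E₁ − E₂ = 1.22 m.

ΔE = 1.22 m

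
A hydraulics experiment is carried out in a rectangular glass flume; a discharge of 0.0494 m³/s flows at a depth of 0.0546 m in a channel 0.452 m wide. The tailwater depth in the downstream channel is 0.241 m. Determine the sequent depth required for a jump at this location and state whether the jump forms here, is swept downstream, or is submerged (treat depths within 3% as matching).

q = Q/b = 0.0494/0.452 = 0.109 m²/s; V₁ = q/y₁ = 2.00 m/s. Fr₁ = V₁/√(g·y₁) = 2.74.
Bélanger equation: y₂/y₁ = ½[√(1 + 8Fr₁²) − 1] = ½[√60.84 − 1] = 3.40.
y₂ = 3.40 × 0.0546 = 0.186 m.
Tailwater y_tw = 0.241 m: y_tw > y₂, so the jump is submerged.

y₂ = 0.186 m; the jump is submerged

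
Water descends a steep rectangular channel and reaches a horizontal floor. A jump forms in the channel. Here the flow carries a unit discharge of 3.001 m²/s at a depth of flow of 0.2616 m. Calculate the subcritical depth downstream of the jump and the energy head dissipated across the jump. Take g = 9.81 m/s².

y₂ = 2.522 m; ΔE = 4.375 m

V₁ = q/y₁ = 3.001/0.2616 = 11.47 m/s. Fr₁ = V₁/√(g·y₁) = 11.47/√(9.81×0.2616) = 7.161.
Conjugate-depth relation: y₂/y₁ = ½[√(1 + 8Fr₁²) − 1] = ½[√411.24 − 1] = 9.640.
y₂ = 9.640 × 0.2616 = 2.522 m.
Head loss: ΔE = (y₂ − y₁)³/(4y₁y₂) = (2.522 − 0.2616)³/(4×0.2616×2.522) = 11.54/2.639 = 4.375 m.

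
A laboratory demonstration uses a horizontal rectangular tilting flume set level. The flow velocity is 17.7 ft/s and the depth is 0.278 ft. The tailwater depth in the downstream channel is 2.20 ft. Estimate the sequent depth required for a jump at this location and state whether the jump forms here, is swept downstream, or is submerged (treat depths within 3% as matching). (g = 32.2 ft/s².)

Fr₁ = V₁/√(g·y₁) = 17.7/√(32.2×0.278) = 5.92.
From the momentum equation for a rectangular channel, y₂/y₁ = ½[√(1 + 8Fr₁²) − 1] = ½[√281.0 − 1] = 7.88.
y₂ = 7.88 × 0.278 = 2.19 ft.
Tailwater y_tw = 2.20 ft: y_tw ≈ y₂, so the jump forms here.

y₂ = 2.19 ft; the jump forms here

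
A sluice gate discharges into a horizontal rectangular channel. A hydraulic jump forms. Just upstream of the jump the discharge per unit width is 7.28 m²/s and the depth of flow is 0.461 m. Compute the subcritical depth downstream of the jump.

V₁ = q/y₁ = 7.28/0.461 = 15.8 m/s. Fr₁ = V₁/√(g·y₁) = 15.8/√(9.81×0.461) = 7.43.
From the momentum equation for a rectangular channel, y₂/y₁ = ½[√(1 + 8Fr₁²) − 1] = ½[√442.1 − 1] = 10.0.
y₂ = 10.0 × 0.461 = 4.62 m.

y₂ = 4.62 m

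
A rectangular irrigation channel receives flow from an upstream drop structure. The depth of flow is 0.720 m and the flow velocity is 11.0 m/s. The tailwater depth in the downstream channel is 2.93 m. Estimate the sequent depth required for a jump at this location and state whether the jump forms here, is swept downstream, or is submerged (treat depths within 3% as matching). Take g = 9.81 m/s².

y₂ = 3.87 m; the jump is swept downstream

Fr₁ = V₁/√(g·y₁) = 11.0/√(9.81×0.720) = 4.14.
From the momentum equation for a rectangular channel, y₂/y₁ = ½[√(1 + 8Fr₁²) − 1] = ½[√138.0 − 1] = 5.37.
y₂ = 5.37 × 0.720 = 3.87 m.
Tailwater y_tw = 2.93 m: y_tw < y₂, so the jump is swept downstream.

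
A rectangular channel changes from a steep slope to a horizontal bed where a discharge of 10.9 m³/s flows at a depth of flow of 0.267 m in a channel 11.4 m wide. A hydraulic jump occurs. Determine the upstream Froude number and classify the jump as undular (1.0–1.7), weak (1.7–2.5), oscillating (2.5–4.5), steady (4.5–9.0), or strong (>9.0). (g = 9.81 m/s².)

Fr₁ = 2.21; weak jump

q = Q/b = 10.9/11.4 = 0.956 m²/s; V₁ = q/y₁ = 3.58 m/s. Fr₁ = V₁/√(g·y₁) = 2.21.
Fr₁ = 2.21 lies in the weak range.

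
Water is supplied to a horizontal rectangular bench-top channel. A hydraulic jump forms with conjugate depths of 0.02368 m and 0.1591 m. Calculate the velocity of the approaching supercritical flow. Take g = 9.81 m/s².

For a rectangular channel the momentum equation gives q² = ½·g·y₁·y₂·(y₁ + y₂) = ½×9.81×0.02368×0.1591×0.1828 = 0.003378.
q = √0.003378 = 0.05812 m²/s.
V₁ = q/y₁ = 0.05812/0.02368 = 2.454 m/s.

V₁ = 2.454 m/s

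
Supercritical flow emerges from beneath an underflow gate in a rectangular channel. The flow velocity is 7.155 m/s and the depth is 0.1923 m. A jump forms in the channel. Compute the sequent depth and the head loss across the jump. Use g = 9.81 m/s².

Fr₁ = V₁/√(g·y₁) = 7.155/√(9.81×0.1923) = 5.209.
By Bélanger, y₂/y₁ = ½[√(1 + 8Fr₁²) − 1] = ½[√218.10 − 1] = 6.884.
y₂ = 6.884 × 0.1923 = 1.324 m.
Head loss: ΔE = (y₂ − y₁)³/(4y₁y₂) = (1.324 − 0.1923)³/(4×0.1923×1.324) = 1.449/1.018 = 1.423 m.

y₂ = 1.324 m; ΔE = 1.423 m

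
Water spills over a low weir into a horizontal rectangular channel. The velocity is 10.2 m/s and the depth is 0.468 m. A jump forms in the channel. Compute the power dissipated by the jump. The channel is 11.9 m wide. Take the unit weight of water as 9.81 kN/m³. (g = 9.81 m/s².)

Fr₁ = V₁/√(g·y₁) = 10.2/√(9.81×0.468) = 4.76.
Bélanger equation: y₂/y₁ = ½[√(1 + 8Fr₁²) − 1] = ½[√182.3 − 1] = 6.25.
y₂ = 6.25 × 0.468 = 2.93 m.
q = V₁·y₁ = 10.2 × 0.468 = 4.77 m²/s. V₂ = q/y₂ = 4.77/2.93 = 1.63 m/s. E₁ = y₁ + V₁²/2g = 5.77 m; E₂ = y₂ + V₂²/2g = 3.06 m. ΔE = E₁ − E₂ = 2.71 m.
Q = q·b = 4.77 × 11.9 = 56.8 m³/s. P = γ·Q·ΔE = 9.81 × 56.8 × 2.71 = 1510 kW.

P = 1510 kW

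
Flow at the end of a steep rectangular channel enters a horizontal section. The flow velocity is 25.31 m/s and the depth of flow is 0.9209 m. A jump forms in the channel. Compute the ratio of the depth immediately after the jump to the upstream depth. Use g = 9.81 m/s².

y₂/y₁ = 11.42

Fr₁ = V₁/√(g·y₁) = 25.31/√(9.81×0.9209) = 8.421.
Bélanger equation: y₂/y₁ = ½[√(1 + 8Fr₁²) − 1] = ½[√568.27 − 1] = 11.42.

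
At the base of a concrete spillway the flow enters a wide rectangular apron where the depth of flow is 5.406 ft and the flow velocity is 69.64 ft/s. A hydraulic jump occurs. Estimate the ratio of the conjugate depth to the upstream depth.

y₂/y₁ = 6.981

Fr₁ = V₁/√(g·y₁) = 69.64/√(32.2×5.406) = 5.278.
From the momentum equation for a rectangular channel, y₂/y₁ = ½[√(1 + 8Fr₁²) − 1] = ½[√223.88 − 1] = 6.981.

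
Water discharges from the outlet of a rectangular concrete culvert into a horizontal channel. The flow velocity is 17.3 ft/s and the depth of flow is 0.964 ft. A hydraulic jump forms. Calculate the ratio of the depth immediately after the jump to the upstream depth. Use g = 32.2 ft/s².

y₂/y₁ = 3.92

Fr₁ = V₁/√(g·y₁) = 17.3/√(32.2×0.964) = 3.11.
Conjugate-depth relation: y₂/y₁ = ½[√(1 + 8Fr₁²) − 1] = ½[√78.13 − 1] = 3.92.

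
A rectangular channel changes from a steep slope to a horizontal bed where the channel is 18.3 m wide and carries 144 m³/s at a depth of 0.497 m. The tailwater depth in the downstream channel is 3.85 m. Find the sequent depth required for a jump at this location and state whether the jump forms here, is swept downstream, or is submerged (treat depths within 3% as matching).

y₂ = 4.80 m; the jump is swept downstream

q = Q/b = 144/18.3 = 7.87 m²/s; V₁ = q/y₁ = 15.8 m/s. Fr₁ = V₁/√(g·y₁) = 7.17.
Conjugate-depth relation: y₂/y₁ = ½[√(1 + 8Fr₁²) − 1] = ½[√412.3 − 1] = 9.65.
y₂ = 9.65 × 0.497 = 4.80 m.
Tailwater y_tw = 3.85 m: y_tw < y₂, so the jump is swept downstream.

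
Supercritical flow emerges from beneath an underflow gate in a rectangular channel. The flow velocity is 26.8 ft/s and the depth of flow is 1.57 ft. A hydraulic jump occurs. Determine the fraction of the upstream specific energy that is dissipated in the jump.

ΔE/E₁ = 0.364 (36.4%)

Fr₁ = V₁/√(g·y₁) = 26.8/√(32.2×1.57) = 3.77.
Conjugate-depth relation: y₂/y₁ = ½[√(1 + 8Fr₁²) − 1] = ½[√114.7 − 1] = 4.85.
y₂ = 4.85 × 1.57 = 7.62 ft.
E₁ = y₁ + V₁²/2g = 12.7 ft. ΔE = (y₂ − y₁)³/(4y₁y₂) = 4.63 ft. ΔE/E₁ = 4.63/12.7 = 0.364.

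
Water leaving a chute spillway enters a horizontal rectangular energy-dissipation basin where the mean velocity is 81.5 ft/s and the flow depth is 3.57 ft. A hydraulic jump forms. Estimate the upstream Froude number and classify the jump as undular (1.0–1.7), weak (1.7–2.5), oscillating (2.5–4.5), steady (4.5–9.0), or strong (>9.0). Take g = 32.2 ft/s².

Fr₁ = 7.60; steady jump

Fr₁ = V₁/√(g·y₁) = 81.5/√(32.2×3.57) = 7.60.
Fr₁ = 7.60 lies in the steady range.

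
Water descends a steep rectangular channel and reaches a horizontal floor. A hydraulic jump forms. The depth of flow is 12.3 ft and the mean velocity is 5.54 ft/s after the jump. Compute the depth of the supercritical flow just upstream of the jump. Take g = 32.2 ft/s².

y₁ = 1.68 ft

Fr₂ = V₂/√(g·y₂) = 5.54/√(32.2×12.3) = 0.278.
Applying the sequent-depth relation in reverse, y₁/y₂ = ½[√(1 + 8Fr₂²) − 1] = ½[√1.620 − 1] = 0.136.
y₁ = 0.136 × 12.3 = 1.68 ft.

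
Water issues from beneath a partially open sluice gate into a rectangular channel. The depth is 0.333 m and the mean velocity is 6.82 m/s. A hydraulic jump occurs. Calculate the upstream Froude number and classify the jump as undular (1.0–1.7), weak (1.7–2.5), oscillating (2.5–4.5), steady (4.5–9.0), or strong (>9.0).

Fr₁ = V₁/√(g·y₁) = 6.82/√(9.81×0.333) = 3.77.
Fr₁ = 3.77 lies in the oscillating range.

Fr₁ = 3.77; oscillating jump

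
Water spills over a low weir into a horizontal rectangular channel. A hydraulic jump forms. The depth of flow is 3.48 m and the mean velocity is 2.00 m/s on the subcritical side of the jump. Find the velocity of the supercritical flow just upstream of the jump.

Fr₂ = V₂/√(g·y₂) = 2.00/√(9.81×3.48) = 0.342.
From the momentum equation (using Fr₂), y₁/y₂ = ½[√(1 + 8Fr₂²) − 1] = ½[√1.937 − 1] = 0.196.
y₁ = 0.196 × 3.48 = 0.682 m.
V₁ = q/y₁ = 6.96/0.682 = 10.2 m/s.

V₁ = 10.2 m/s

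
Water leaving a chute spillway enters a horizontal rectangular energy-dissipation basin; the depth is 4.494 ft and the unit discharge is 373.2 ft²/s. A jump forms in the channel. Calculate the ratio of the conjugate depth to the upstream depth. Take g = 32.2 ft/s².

V₁ = q/y₁ = 373.2/4.494 = 83.04 ft/s. Fr₁ = V₁/√(g·y₁) = 83.04/√(32.2×4.494) = 6.903.
Conjugate-depth relation: y₂/y₁ = ½[√(1 + 8Fr₁²) − 1] = ½[√382.26 − 1] = 9.276.

y₂/y₁ = 9.276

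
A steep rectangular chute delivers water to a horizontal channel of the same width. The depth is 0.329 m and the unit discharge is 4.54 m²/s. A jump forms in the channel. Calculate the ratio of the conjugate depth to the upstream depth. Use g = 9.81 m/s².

V₁ = q/y₁ = 4.54/0.329 = 13.8 m/s. Fr₁ = V₁/√(g·y₁) = 13.8/√(9.81×0.329) = 7.68.
By Bélanger, y₂/y₁ = ½[√(1 + 8Fr₁²) − 1] = ½[√473.0 − 1] = 10.4.

y₂/y₁ = 10.4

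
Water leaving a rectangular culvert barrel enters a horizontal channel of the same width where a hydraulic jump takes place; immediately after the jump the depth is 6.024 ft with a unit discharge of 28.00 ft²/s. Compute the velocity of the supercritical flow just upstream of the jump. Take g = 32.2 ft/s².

V₂ = q/y₂ = 28.00/6.024 = 4.648 ft/s; Fr₂ = V₂/√(g·y₂) = 0.3337.
Since the conjugate-depth ratio holds either way, y₁/y₂ = ½[√(1 + 8Fr₂²) − 1] = ½[√1.8910 − 1] = 0.1876.
y₁ = 0.1876 × 6.024 = 1.130 ft.
V₁ = q/y₁ = 28.00/1.130 = 24.78 ft/s.

V₁ = 24.78 ft/s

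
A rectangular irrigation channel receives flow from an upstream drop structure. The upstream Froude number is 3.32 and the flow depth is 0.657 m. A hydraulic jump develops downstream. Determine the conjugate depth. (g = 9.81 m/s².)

Fr₁ = 3.32 (given).
By Bélanger, y₂/y₁ = ½[√(1 + 8Fr₁²) − 1] = ½[√89.18 − 1] = 4.22.
y₂ = 4.22 × 0.657 = 2.77 m.

y₂ = 2.77 m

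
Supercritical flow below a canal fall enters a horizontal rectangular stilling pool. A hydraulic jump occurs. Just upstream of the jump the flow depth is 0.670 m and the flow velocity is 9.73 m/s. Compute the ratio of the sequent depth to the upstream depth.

Fr₁ = V₁/√(g·y₁) = 9.73/√(9.81×0.670) = 3.80.
From the momentum equation for a rectangular channel, y₂/y₁ = ½[√(1 + 8Fr₁²) − 1] = ½[√116.2 − 1] = 4.89.

y₂/y₁ = 4.89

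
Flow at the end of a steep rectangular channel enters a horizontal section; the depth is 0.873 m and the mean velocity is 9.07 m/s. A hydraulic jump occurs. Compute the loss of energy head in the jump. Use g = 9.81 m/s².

Fr₁ = V₁/√(g·y₁) = 9.07/√(9.81×0.873) = 3.10.
By Bélanger, y₂/y₁ = ½[√(1 + 8Fr₁²) − 1] = ½[√77.85 − 1] = 3.91.
y₂ = 3.91 × 0.873 = 3.41 m.
Head loss: ΔE = (y₂ − y₁)³/(4y₁y₂) = (3.41 − 0.873)³/(4×0.873×3.41) = 16.4/11.9 = 1.38 m.

ΔE = 1.38 m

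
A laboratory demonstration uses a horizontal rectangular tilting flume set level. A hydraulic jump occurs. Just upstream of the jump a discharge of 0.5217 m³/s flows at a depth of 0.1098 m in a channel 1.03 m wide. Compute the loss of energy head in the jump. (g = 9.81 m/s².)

ΔE = 0.5247 m

q = Q/b = 0.5217/1.03 = 0.5065 m²/s; V₁ = q/y₁ = 4.613 m/s. Fr₁ = V₁/√(g·y₁) = 4.445.
Sequent-depth ratio: y₂/y₁ = ½[√(1 + 8Fr₁²) − 1] = ½[√159.05 − 1] = 5.806.
y₂ = 5.806 × 0.1098 = 0.6375 m.
Head loss: ΔE = (y₂ − y₁)³/(4y₁y₂) = (0.6375 − 0.1098)³/(4×0.1098×0.6375) = 0.1469/0.2800 = 0.5247 m.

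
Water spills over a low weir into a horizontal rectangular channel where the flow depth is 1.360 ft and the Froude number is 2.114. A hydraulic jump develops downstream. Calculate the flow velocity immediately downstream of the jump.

V₂ = 5.527 ft/s

Fr₁ = 2.114 (given).
Bélanger equation: y₂/y₁ = ½[√(1 + 8Fr₁²) − 1] = ½[√36.752 − 1] = 2.531.
y₂ = 2.531 × 1.360 = 3.442 ft.
V₁ = Fr₁·√(g·y₁) = 2.114×√(32.2×1.360) = 13.99 ft/s; q = V₁·y₁ = 19.03 ft²/s.
V₂ = q/y₂ = 19.03/3.442 = 5.527 ft/s.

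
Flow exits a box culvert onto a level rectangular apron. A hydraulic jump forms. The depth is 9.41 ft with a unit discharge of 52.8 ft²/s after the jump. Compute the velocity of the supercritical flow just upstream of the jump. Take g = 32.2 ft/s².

V₂ = q/y₂ = 52.8/9.41 = 5.61 ft/s; Fr₂ = V₂/√(g·y₂) = 0.322.
The Bélanger relation is symmetric: y₁/y₂ = ½[√(1 + 8Fr₂²) − 1] = ½[√1.831 − 1] = 0.177.
y₁ = 0.177 × 9.41 = 1.66 ft.
V₁ = q/y₁ = 52.8/1.66 = 31.8 ft/s.

V₁ = 31.8 ft/s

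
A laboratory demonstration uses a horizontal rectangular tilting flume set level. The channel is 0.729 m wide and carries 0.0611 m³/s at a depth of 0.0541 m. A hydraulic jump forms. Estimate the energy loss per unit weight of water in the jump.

ΔE = 0.0197 m

q = Q/b = 0.0611/0.729 = 0.0838 m²/s; V₁ = q/y₁ = 1.55 m/s. Fr₁ = V₁/√(g·y₁) = 2.13.
Sequent-depth ratio: y₂/y₁ = ½[√(1 + 8Fr₁²) − 1] = ½[√37.18 − 1] = 2.55.
y₂ = 2.55 × 0.0541 = 0.138 m.
V₂ = q/y₂ = 0.0838/0.138 = 0.608 m/s. E₁ = y₁ + V₁²/2g = 0.176 m; E₂ = y₂ + V₂²/2g = 0.157 m. ΔE = E₁ − E₂ = 0.0197 m.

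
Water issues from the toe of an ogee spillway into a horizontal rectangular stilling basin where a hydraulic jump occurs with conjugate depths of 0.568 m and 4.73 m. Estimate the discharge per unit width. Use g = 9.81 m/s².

q = 8.36 m²/s

For a rectangular channel the momentum equation gives q² = ½·g·y₁·y₂·(y₁ + y₂) = ½×9.81×0.568×4.73×5.30 = 69.8.
q = √69.8 = 8.36 m²/s.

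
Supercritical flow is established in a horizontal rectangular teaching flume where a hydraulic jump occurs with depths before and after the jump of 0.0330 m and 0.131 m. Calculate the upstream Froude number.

For a rectangular channel the momentum equation gives q² = ½·g·y₁·y₂·(y₁ + y₂) = ½×9.81×0.0330×0.131×0.164 = 0.00348.
q = √0.00348 = 0.0590 m²/s.
V₁ = q/y₁ = 1.79 m/s; Fr₁ = V₁/√(g·y₁) = 3.14.

Fr₁ = 3.14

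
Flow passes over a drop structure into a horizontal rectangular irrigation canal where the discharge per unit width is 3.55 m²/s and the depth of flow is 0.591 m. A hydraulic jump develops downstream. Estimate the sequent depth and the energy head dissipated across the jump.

y₂ = 1.81 m; ΔE = 0.424 m

V₁ = q/y₁ = 3.55/0.591 = 6.01 m/s. Fr₁ = V₁/√(g·y₁) = 6.01/√(9.81×0.591) = 2.49.
Bélanger equation: y₂/y₁ = ½[√(1 + 8Fr₁²) − 1] = ½[√50.79 − 1] = 3.06.
y₂ = 3.06 × 0.591 = 1.81 m.
V₂ = q/y₂ = 3.55/1.81 = 1.96 m/s. E₁ = y₁ + V₁²/2g = 2.43 m; E₂ = y₂ + V₂²/2g = 2.01 m. ΔE = E₁ − E₂ = 0.424 m.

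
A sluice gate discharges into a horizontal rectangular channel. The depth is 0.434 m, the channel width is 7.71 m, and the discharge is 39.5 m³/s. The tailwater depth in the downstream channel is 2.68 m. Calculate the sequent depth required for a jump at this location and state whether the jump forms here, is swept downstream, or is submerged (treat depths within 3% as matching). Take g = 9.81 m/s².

q = Q/b = 39.5/7.71 = 5.12 m²/s; V₁ = q/y₁ = 11.8 m/s. Fr₁ = V₁/√(g·y₁) = 5.72.
Conjugate-depth relation: y₂/y₁ = ½[√(1 + 8Fr₁²) − 1] = ½[√262.8 − 1] = 7.61.
y₂ = 7.61 × 0.434 = 3.30 m.
Tailwater y_tw = 2.68 m: y_tw < y₂, so the jump is swept downstream.

y₂ = 3.30 m; the jump is swept downstream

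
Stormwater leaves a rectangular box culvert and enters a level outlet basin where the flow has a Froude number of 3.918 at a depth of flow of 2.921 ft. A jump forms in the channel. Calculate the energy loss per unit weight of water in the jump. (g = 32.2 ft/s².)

Fr₁ = 3.918 (given).
Sequent-depth ratio: y₂/y₁ = ½[√(1 + 8Fr₁²) − 1] = ½[√123.81 − 1] = 5.063.
y₂ = 5.063 × 2.921 = 14.79 ft.
V₁ = Fr₁·√(g·y₁) = 3.918×√(32.2×2.921) = 38.00 ft/s; q = V₁·y₁ = 111.0 ft²/s. V₂ = q/y₂ = 111.0/14.79 = 7.504 ft/s. E₁ = y₁ + V₁²/2g = 25.34 ft; E₂ = y₂ + V₂²/2g = 15.66 ft. ΔE = E₁ − E₂ = 9.676 ft.

ΔE = 9.676 ft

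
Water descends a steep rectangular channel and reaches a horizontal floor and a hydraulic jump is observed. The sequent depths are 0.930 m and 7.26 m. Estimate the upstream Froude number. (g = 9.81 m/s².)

For a rectangular channel the momentum equation gives q² = ½·g·y₁·y₂·(y₁ + y₂) = ½×9.81×0.930×7.26×8.19 = 271.
q = √271 = 16.5 m²/s.
V₁ = q/y₁ = 17.7 m/s; Fr₁ = V₁/√(g·y₁) = 5.86.

Fr₁ = 5.86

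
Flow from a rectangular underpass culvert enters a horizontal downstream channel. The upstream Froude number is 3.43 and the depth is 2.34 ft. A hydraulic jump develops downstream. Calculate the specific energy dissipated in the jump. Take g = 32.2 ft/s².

ΔE = 5.15 ft

Fr₁ = 3.43 (given).
By Bélanger, y₂/y₁ = ½[√(1 + 8Fr₁²) − 1] = ½[√95.12 − 1] = 4.38.
y₂ = 4.38 × 2.34 = 10.2 ft.
Head loss: ΔE = (y₂ − y₁)³/(4y₁y₂) = (10.2 − 2.34)³/(4×2.34×10.2) = 493/95.9 = 5.15 ft.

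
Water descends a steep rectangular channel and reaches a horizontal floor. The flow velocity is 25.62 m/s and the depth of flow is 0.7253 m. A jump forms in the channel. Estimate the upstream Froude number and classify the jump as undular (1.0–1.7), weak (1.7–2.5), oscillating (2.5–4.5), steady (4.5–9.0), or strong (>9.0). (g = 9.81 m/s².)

Fr₁ = V₁/√(g·y₁) = 25.62/√(9.81×0.7253) = 9.605.
Fr₁ = 9.605 lies in the strong range.

Fr₁ = 9.605; strong jump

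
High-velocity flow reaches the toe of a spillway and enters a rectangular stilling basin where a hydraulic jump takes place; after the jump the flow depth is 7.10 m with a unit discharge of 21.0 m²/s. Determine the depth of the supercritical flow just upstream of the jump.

y₁ = 1.48 m

V₂ = q/y₂ = 21.0/7.10 = 2.96 m/s; Fr₂ = V₂/√(g·y₂) = 0.354.
Since the conjugate-depth ratio holds either way, y₁/y₂ = ½[√(1 + 8Fr₂²) − 1] = ½[√2.005 − 1] = 0.208.
y₁ = 0.208 × 7.10 = 1.48 m.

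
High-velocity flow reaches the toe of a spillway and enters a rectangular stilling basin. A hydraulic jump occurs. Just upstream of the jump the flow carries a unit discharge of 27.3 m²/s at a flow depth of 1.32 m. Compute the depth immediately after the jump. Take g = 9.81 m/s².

V₁ = q/y₁ = 27.3/1.32 = 20.7 m/s. Fr₁ = V₁/√(g·y₁) = 20.7/√(9.81×1.32) = 5.75.
From the momentum equation for a rectangular channel, y₂/y₁ = ½[√(1 + 8Fr₁²) − 1] = ½[√265.3 − 1] = 7.64.
y₂ = 7.64 × 1.32 = 10.1 m.

y₂ = 10.1 m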